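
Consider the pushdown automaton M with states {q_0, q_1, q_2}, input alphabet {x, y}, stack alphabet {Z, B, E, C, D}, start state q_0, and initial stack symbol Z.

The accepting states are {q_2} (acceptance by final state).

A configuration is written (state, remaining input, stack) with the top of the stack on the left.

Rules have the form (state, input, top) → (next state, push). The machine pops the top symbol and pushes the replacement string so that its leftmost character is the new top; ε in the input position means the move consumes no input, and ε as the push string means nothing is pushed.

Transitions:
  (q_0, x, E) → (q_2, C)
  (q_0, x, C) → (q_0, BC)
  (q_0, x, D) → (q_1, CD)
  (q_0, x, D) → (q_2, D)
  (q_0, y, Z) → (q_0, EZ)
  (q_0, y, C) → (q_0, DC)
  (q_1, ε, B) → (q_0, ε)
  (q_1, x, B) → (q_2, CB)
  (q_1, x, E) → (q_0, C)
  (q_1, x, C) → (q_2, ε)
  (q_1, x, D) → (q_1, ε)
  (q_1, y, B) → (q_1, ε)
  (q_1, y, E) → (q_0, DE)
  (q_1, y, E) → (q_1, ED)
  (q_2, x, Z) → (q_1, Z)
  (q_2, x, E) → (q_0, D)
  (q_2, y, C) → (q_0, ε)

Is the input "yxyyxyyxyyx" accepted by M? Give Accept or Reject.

One accepting computation: (q_0, yxyyxyyxyyx, Z) ⊢ (q_0, xyyxyyxyyx, EZ) ⊢ (q_2, yyxyyxyyx, CZ) ⊢ (q_0, yxyyxyyx, Z) ⊢ (q_0, xyyxyyx, EZ) ⊢ (q_2, yyxyyx, CZ) ⊢ (q_0, yxyyx, Z) ⊢ (q_0, xyyx, EZ) ⊢ (q_2, yyx, CZ) ⊢ (q_0, yx, Z) ⊢ (q_0, x, EZ) ⊢ (q_2, ε, CZ)
All input consumed and state q_2 ∈ F.

Accept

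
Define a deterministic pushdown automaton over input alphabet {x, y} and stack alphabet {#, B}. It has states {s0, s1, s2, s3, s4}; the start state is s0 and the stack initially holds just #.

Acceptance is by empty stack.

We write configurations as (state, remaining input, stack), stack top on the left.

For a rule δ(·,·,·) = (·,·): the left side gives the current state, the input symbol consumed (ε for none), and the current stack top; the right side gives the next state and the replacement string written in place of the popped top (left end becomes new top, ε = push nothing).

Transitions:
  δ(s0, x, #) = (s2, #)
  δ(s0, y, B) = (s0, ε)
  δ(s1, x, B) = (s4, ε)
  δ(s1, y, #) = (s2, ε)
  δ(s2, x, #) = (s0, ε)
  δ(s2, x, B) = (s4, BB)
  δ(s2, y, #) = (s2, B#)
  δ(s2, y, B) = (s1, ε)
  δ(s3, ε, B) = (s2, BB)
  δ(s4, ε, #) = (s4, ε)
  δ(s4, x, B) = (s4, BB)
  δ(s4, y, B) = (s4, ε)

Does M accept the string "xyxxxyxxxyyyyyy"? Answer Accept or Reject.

Accept

(s0, xyxxxyxxxyyyyyy, #) ⊢ (s2, yxxxyxxxyyyyyy, #) ⊢ (s2, xxxyxxxyyyyyy, B#) ⊢ (s4, xxyxxxyyyyyy, BB#) ⊢ (s4, xyxxxyyyyyy, BBB#) ⊢ (s4, yxxxyyyyyy, BBBB#) ⊢ (s4, xxxyyyyyy, BBB#) ⊢ (s4, xxyyyyyy, BBBB#) ⊢ (s4, xyyyyyy, BBBBB#) ⊢ (s4, yyyyyy, BBBBBB#) ⊢ (s4, yyyyy, BBBBB#) ⊢ (s4, yyyy, BBBB#) ⊢ (s4, yyy, BBB#) ⊢ (s4, yy, BB#) ⊢ (s4, y, B#) ⊢ (s4, ε, #) ⊢ (s4, ε, ε)
All input consumed and the stack is empty.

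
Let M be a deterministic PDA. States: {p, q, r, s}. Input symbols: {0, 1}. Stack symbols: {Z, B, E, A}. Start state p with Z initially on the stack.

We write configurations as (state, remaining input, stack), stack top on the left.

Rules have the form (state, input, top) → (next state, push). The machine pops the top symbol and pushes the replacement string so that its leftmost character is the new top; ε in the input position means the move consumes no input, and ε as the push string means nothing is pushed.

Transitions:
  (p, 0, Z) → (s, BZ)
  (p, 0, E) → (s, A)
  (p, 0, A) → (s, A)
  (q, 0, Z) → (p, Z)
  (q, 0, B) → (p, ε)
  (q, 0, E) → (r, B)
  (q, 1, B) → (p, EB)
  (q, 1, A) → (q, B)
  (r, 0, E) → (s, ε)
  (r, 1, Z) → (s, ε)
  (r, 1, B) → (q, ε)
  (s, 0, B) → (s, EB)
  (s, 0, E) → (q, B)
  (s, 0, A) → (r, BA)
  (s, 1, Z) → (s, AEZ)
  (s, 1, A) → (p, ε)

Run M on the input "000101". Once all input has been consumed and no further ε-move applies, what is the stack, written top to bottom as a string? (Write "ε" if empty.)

(p, 000101, Z)
  read 0, top Z: go to s, push BZ → (s, 00101, BZ)
  read 0, top B: go to s, push EB → (s, 0101, EBZ)
  read 0, top E: go to q, push B → (q, 101, BBZ)
  read 1, top B: go to p, push EB → (p, 01, EBBZ)
  read 0, top E: go to s, push A → (s, 1, ABBZ)
  read 1, top A: go to p, push ε → (p, ε, BBZ)
All input consumed in state p with stack BBZ.

BBZ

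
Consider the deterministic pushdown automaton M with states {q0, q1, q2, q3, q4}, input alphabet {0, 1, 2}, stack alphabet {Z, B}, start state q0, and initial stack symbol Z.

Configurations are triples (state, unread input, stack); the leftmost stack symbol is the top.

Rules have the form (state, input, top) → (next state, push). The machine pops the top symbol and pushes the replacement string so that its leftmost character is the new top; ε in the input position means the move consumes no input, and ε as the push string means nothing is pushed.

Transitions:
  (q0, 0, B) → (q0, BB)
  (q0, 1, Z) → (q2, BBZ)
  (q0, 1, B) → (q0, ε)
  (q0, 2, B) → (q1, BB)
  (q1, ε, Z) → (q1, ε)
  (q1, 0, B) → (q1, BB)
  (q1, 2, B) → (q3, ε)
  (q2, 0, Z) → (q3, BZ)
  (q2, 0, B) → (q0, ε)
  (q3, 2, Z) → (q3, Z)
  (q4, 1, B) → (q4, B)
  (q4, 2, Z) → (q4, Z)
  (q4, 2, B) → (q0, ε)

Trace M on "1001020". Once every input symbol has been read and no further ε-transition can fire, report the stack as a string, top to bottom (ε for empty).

(q0, 1001020, Z) ⊢ (q2, 001020, BBZ) ⊢ (q0, 01020, BZ) ⊢ (q0, 1020, BBZ) ⊢ (q0, 020, BZ) ⊢ (q0, 20, BBZ) ⊢ (q1, 0, BBBZ) ⊢ (q1, ε, BBBBZ)
All input consumed in state q1 with stack BBBBZ.

BBBBZ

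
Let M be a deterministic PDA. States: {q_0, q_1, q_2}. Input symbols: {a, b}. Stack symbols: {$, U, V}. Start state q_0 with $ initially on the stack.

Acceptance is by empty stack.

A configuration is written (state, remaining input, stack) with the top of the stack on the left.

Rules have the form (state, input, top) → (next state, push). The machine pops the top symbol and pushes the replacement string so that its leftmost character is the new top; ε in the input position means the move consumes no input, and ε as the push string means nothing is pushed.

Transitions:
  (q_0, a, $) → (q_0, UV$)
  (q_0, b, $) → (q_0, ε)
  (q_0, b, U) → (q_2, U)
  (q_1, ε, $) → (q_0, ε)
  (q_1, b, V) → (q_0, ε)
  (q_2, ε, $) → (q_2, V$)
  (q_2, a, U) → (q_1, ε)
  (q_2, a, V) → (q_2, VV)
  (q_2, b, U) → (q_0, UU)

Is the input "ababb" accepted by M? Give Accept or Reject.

Accept

(q_0, ababb, $)
  read a, top $: go to q_0, push UV$ → (q_0, babb, UV$)
  read b, top U: go to q_2, push U → (q_2, abb, UV$)
  read a, top U: go to q_1, push ε → (q_1, bb, V$)
  read b, top V: go to q_0, push ε → (q_0, b, $)
  read b, top $: go to q_0, push ε → (q_0, ε, ε)
All input consumed and the stack is empty.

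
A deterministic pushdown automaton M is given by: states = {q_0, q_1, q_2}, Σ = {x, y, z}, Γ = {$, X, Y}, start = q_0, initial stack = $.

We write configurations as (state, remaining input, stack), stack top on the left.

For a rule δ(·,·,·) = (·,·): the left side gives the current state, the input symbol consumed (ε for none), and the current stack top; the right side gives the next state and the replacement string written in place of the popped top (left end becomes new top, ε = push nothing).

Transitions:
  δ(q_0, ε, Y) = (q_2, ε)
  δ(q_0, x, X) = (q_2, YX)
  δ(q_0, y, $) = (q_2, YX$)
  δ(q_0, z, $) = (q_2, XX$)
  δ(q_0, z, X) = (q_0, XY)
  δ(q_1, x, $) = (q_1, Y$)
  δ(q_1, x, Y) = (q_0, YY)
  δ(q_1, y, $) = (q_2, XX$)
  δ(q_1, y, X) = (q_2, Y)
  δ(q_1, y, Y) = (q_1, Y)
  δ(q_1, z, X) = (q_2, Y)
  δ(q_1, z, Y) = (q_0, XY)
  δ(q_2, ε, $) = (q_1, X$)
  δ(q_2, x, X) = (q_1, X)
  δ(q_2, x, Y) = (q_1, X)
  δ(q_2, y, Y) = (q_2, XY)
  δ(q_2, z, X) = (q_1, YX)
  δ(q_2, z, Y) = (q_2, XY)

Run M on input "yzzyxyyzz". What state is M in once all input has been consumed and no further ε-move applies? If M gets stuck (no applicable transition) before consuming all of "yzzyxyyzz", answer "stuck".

stuck

(q_0, yzzyxyyzz, $)
  read y, top $: go to q_2, push YX$ → (q_2, zzyxyyzz, YX$)
  read z, top Y: go to q_2, push XY → (q_2, zyxyyzz, XYX$)
  read z, top X: go to q_1, push YX → (q_1, yxyyzz, YXYX$)
  read y, top Y: go to q_1, push Y → (q_1, xyyzz, YXYX$)
  read x, top Y: go to q_0, push YY → (q_0, yyzz, YYXYX$)
  ε-move, top Y: go to q_2, push ε → (q_2, yyzz, YXYX$)
  read y, top Y: go to q_2, push XY → (q_2, yzz, XYXYX$)
No transition for (q_2, y, top X); M blocks with input yzz remaining.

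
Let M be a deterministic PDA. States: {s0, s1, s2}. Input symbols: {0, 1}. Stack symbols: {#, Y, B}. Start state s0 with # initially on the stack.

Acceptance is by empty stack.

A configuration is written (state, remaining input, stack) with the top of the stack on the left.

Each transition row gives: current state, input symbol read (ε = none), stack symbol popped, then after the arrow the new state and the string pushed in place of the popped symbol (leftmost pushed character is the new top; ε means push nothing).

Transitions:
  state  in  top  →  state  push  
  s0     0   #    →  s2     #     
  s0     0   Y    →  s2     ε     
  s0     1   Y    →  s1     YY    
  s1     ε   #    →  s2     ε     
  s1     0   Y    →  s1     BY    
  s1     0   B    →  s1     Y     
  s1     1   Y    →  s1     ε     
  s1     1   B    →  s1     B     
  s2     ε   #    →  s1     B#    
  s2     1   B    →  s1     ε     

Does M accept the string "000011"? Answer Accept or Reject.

Accept

(s0, 000011, #) ⊢ (s2, 00011, #) ⊢ (s1, 00011, B#) ⊢ (s1, 0011, Y#) ⊢ (s1, 011, BY#) ⊢ (s1, 11, YY#) ⊢ (s1, 1, Y#) ⊢ (s1, ε, #) ⊢ (s2, ε, ε)
All input consumed and the stack is empty.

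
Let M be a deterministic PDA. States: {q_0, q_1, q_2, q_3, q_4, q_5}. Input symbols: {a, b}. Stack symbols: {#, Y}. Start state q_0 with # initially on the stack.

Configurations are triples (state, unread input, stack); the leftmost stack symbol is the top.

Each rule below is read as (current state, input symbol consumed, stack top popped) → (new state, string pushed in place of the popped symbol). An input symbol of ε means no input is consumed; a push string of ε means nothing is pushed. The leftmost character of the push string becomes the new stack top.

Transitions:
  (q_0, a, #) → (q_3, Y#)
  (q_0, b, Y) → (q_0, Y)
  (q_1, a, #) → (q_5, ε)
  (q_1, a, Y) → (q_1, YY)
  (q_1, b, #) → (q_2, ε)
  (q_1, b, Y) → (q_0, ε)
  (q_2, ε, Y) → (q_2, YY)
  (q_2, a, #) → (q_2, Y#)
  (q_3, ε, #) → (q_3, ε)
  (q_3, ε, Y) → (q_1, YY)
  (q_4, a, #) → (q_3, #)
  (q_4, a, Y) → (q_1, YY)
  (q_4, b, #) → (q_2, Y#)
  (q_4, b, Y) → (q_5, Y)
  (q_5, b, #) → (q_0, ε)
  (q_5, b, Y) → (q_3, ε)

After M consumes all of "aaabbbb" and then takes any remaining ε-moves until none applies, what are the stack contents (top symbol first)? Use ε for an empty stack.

(q_0, aaabbbb, #)
  read a, top #: go to q_3, push Y# → (q_3, aabbbb, Y#)
  ε-move, top Y: go to q_1, push YY → (q_1, aabbbb, YY#)
  read a, top Y: go to q_1, push YY → (q_1, abbbb, YYY#)
  read a, top Y: go to q_1, push YY → (q_1, bbbb, YYYY#)
  read b, top Y: go to q_0, push ε → (q_0, bbb, YYY#)
  read b, top Y: go to q_0, push Y → (q_0, bb, YYY#)
  read b, top Y: go to q_0, push Y → (q_0, b, YYY#)
  read b, top Y: go to q_0, push Y → (q_0, ε, YYY#)
All input consumed in state q_0 with stack YYY#.

YYY#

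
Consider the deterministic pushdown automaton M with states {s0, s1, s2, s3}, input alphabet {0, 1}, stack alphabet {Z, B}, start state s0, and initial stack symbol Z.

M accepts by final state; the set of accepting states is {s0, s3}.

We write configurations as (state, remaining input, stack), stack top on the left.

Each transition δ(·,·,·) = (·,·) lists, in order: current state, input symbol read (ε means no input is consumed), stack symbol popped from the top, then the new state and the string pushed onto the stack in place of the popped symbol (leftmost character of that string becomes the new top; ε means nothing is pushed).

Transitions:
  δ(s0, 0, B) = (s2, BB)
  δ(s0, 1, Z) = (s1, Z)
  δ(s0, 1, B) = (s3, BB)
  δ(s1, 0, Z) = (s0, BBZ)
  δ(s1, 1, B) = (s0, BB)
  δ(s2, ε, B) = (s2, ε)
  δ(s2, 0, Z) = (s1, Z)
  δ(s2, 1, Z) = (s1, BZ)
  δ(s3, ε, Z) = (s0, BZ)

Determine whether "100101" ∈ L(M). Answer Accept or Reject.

(s0, 100101, Z) ⊢ (s1, 00101, Z) ⊢ (s0, 0101, BBZ) ⊢ (s2, 101, BBBZ) ⊢ (s2, 101, BBZ) ⊢ (s2, 101, BZ) ⊢ (s2, 101, Z) ⊢ (s1, 01, BZ)
No transition applies at (s1, 01, BZ); input not fully consumed.

Reject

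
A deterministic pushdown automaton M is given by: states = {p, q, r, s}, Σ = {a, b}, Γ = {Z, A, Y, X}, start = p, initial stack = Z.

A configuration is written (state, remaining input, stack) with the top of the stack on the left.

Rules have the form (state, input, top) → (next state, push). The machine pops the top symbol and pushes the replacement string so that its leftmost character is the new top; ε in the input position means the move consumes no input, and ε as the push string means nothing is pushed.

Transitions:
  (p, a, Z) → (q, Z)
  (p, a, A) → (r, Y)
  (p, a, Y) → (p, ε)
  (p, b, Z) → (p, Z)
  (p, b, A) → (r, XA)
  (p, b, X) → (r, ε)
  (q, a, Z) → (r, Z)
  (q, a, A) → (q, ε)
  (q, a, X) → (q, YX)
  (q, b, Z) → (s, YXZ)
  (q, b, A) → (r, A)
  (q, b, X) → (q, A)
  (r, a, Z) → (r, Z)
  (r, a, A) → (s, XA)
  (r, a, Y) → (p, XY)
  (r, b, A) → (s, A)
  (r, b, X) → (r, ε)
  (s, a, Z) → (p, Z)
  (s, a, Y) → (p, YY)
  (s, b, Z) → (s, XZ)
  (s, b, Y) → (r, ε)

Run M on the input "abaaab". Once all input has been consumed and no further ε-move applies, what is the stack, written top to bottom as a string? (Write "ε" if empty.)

(p, abaaab, Z)
  read a, top Z: go to q, push Z → (q, baaab, Z)
  read b, top Z: go to s, push YXZ → (s, aaab, YXZ)
  read a, top Y: go to p, push YY → (p, aab, YYXZ)
  read a, top Y: go to p, push ε → (p, ab, YXZ)
  read a, top Y: go to p, push ε → (p, b, XZ)
  read b, top X: go to r, push ε → (r, ε, Z)
All input consumed in state r with stack Z.

Z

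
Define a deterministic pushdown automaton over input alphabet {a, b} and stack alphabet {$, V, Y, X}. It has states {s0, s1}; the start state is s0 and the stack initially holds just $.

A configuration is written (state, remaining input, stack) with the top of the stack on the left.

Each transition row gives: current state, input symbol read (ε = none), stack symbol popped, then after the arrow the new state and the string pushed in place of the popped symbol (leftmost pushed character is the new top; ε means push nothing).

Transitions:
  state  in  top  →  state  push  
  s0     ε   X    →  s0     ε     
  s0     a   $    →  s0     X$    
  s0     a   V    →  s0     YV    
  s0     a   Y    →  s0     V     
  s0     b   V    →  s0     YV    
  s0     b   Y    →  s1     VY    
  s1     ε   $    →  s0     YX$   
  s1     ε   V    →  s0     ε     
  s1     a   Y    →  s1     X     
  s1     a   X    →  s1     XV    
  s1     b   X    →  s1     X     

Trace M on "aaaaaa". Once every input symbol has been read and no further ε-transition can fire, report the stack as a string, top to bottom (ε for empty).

$

(s0, aaaaaa, $) ⊢ (s0, aaaaa, X$) ⊢ (s0, aaaaa, $) ⊢ (s0, aaaa, X$) ⊢ (s0, aaaa, $) ⊢ (s0, aaa, X$) ⊢ (s0, aaa, $) ⊢ (s0, aa, X$) ⊢ (s0, aa, $) ⊢ (s0, a, X$) ⊢ (s0, a, $) ⊢ (s0, ε, X$) ⊢ (s0, ε, $)
All input consumed in state s0 with stack $.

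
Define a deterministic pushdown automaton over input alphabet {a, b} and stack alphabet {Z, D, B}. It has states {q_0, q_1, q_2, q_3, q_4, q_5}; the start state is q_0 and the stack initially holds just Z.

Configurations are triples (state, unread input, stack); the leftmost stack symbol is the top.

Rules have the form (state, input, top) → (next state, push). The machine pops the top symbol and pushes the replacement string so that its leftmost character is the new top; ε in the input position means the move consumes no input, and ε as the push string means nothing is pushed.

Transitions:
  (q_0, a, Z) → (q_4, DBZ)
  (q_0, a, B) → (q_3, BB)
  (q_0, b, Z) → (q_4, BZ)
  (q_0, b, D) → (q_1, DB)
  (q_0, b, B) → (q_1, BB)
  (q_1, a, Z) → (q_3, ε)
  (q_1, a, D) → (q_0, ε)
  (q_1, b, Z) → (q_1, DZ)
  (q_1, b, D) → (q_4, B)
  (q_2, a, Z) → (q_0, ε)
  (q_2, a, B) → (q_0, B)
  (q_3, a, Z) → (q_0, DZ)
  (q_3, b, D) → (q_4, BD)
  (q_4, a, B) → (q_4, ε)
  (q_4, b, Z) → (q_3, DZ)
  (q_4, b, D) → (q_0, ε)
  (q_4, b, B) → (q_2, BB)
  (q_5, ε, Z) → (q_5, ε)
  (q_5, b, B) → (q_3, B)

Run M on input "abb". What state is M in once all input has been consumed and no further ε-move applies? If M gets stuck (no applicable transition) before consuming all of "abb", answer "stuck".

(q_0, abb, Z)
  read a, top Z: go to q_4, push DBZ → (q_4, bb, DBZ)
  read b, top D: go to q_0, push ε → (q_0, b, BZ)
  read b, top B: go to q_1, push BB → (q_1, ε, BBZ)
All input consumed; M is in state q_1.

q_1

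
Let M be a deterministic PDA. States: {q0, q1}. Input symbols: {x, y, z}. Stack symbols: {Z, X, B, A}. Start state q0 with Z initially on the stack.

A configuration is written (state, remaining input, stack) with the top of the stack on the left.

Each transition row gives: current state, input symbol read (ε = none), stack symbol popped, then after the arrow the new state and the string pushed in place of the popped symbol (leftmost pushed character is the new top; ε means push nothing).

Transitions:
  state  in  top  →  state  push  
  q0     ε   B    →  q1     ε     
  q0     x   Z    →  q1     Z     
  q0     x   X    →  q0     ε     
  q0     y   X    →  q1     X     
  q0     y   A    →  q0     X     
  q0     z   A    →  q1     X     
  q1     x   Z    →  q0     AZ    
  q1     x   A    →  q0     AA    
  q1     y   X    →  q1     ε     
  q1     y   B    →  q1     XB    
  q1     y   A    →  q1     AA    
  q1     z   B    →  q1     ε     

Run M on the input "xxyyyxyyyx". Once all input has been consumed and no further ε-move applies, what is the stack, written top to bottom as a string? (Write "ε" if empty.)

AZ

(q0, xxyyyxyyyx, Z)
  read x, top Z: go to q1, push Z → (q1, xyyyxyyyx, Z)
  read x, top Z: go to q0, push AZ → (q0, yyyxyyyx, AZ)
  read y, top A: go to q0, push X → (q0, yyxyyyx, XZ)
  read y, top X: go to q1, push X → (q1, yxyyyx, XZ)
  read y, top X: go to q1, push ε → (q1, xyyyx, Z)
  read x, top Z: go to q0, push AZ → (q0, yyyx, AZ)
  read y, top A: go to q0, push X → (q0, yyx, XZ)
  read y, top X: go to q1, push X → (q1, yx, XZ)
  read y, top X: go to q1, push ε → (q1, x, Z)
  read x, top Z: go to q0, push AZ → (q0, ε, AZ)
All input consumed in state q0 with stack AZ.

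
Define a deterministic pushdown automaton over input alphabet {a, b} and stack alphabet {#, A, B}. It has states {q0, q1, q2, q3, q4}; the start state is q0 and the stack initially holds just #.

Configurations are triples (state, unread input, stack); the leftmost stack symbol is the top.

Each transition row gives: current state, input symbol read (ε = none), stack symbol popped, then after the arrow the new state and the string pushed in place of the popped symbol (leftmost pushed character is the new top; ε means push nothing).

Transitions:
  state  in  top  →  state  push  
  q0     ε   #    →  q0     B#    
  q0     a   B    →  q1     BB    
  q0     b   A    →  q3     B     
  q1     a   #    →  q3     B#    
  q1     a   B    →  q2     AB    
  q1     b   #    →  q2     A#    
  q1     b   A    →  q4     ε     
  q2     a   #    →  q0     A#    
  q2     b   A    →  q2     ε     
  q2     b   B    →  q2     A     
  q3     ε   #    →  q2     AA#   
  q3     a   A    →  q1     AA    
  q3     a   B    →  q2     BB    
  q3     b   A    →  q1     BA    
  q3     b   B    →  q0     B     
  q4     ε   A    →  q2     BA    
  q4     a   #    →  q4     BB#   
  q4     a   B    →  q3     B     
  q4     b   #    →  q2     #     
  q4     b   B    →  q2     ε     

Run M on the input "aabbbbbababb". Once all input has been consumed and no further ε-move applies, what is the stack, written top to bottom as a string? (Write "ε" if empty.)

(q0, aabbbbbababb, #)
  ε-move, top #: go to q0, push B# → (q0, aabbbbbababb, B#)
  read a, top B: go to q1, push BB → (q1, abbbbbababb, BB#)
  read a, top B: go to q2, push AB → (q2, bbbbbababb, ABB#)
  read b, top A: go to q2, push ε → (q2, bbbbababb, BB#)
  read b, top B: go to q2, push A → (q2, bbbababb, AB#)
  read b, top A: go to q2, push ε → (q2, bbababb, B#)
  read b, top B: go to q2, push A → (q2, bababb, A#)
  read b, top A: go to q2, push ε → (q2, ababb, #)
  read a, top #: go to q0, push A# → (q0, babb, A#)
  read b, top A: go to q3, push B → (q3, abb, B#)
  read a, top B: go to q2, push BB → (q2, bb, BB#)
  read b, top B: go to q2, push A → (q2, b, AB#)
  read b, top A: go to q2, push ε → (q2, ε, B#)
All input consumed in state q2 with stack B#.

B#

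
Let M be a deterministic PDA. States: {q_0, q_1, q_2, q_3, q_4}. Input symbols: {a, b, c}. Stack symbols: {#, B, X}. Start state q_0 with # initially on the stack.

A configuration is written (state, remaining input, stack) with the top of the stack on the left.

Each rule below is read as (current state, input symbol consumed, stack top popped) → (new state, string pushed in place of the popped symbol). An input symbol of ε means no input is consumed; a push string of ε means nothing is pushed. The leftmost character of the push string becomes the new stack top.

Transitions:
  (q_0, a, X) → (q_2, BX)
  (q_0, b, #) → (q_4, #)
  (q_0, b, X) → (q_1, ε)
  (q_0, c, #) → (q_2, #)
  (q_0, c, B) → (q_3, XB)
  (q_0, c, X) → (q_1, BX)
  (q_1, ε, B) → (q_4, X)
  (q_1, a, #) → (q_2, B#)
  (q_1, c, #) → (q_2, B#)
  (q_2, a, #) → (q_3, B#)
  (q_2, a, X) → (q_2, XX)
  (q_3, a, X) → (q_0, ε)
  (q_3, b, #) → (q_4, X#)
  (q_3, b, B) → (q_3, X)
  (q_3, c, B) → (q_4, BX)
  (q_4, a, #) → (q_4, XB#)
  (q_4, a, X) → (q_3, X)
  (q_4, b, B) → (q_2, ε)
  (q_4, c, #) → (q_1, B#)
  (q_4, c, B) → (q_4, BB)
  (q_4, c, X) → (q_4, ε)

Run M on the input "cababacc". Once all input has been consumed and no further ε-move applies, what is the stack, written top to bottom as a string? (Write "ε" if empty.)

BB#

(q_0, cababacc, #)
  read c, top #: go to q_2, push # → (q_2, ababacc, #)
  read a, top #: go to q_3, push B# → (q_3, babacc, B#)
  read b, top B: go to q_3, push X → (q_3, abacc, X#)
  read a, top X: go to q_0, push ε → (q_0, bacc, #)
  read b, top #: go to q_4, push # → (q_4, acc, #)
  read a, top #: go to q_4, push XB# → (q_4, cc, XB#)
  read c, top X: go to q_4, push ε → (q_4, c, B#)
  read c, top B: go to q_4, push BB → (q_4, ε, BB#)
All input consumed in state q_4 with stack BB#.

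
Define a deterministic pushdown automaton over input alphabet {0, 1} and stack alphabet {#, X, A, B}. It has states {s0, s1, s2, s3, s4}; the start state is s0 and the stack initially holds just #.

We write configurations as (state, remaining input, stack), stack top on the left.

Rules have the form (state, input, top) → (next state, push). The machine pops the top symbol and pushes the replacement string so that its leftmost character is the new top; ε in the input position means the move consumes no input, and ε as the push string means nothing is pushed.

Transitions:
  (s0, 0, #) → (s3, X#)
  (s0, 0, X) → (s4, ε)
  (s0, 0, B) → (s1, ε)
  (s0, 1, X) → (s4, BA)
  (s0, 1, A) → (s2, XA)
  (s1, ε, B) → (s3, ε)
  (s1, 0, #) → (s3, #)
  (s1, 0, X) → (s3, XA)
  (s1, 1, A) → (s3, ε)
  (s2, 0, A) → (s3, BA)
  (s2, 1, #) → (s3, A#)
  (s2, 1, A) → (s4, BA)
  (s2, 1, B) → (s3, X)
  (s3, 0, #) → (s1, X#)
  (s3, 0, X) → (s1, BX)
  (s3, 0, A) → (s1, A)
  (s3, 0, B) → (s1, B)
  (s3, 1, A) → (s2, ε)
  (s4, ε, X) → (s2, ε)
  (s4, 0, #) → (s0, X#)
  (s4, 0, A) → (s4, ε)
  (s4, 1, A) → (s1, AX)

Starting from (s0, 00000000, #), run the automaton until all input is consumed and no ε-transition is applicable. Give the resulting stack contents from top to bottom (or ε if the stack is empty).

X#

(s0, 00000000, #) ⊢ (s3, 0000000, X#) ⊢ (s1, 000000, BX#) ⊢ (s3, 000000, X#) ⊢ (s1, 00000, BX#) ⊢ (s3, 00000, X#) ⊢ (s1, 0000, BX#) ⊢ (s3, 0000, X#) ⊢ (s1, 000, BX#) ⊢ (s3, 000, X#) ⊢ (s1, 00, BX#) ⊢ (s3, 00, X#) ⊢ (s1, 0, BX#) ⊢ (s3, 0, X#) ⊢ (s1, ε, BX#) ⊢ (s3, ε, X#)
All input consumed in state s3 with stack X#.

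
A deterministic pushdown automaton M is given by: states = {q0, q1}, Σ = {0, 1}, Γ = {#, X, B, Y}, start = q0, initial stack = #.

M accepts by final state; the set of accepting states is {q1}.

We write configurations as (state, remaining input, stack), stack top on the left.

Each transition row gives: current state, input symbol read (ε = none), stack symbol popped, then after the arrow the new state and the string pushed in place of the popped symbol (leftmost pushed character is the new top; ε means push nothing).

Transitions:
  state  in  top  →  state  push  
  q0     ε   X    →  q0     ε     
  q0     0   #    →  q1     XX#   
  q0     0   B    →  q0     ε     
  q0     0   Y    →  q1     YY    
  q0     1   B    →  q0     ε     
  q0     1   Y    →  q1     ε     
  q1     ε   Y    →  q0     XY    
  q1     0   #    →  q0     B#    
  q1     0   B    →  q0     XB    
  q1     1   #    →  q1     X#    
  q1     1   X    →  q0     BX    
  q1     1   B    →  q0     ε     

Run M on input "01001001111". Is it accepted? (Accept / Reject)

(q0, 01001001111, #)
  read 0, top #: go to q1, push XX# → (q1, 1001001111, XX#)
  read 1, top X: go to q0, push BX → (q0, 001001111, BXX#)
  read 0, top B: go to q0, push ε → (q0, 01001111, XX#)
  ε-move, top X: go to q0, push ε → (q0, 01001111, X#)
  ε-move, top X: go to q0, push ε → (q0, 01001111, #)
  read 0, top #: go to q1, push XX# → (q1, 1001111, XX#)
  read 1, top X: go to q0, push BX → (q0, 001111, BXX#)
  read 0, top B: go to q0, push ε → (q0, 01111, XX#)
  ε-move, top X: go to q0, push ε → (q0, 01111, X#)
  ε-move, top X: go to q0, push ε → (q0, 01111, #)
  read 0, top #: go to q1, push XX# → (q1, 1111, XX#)
  read 1, top X: go to q0, push BX → (q0, 111, BXX#)
  read 1, top B: go to q0, push ε → (q0, 11, XX#)
  ε-move, top X: go to q0, push ε → (q0, 11, X#)
  ε-move, top X: go to q0, push ε → (q0, 11, #)
No transition applies at (q0, 11, #); input not fully consumed.

Reject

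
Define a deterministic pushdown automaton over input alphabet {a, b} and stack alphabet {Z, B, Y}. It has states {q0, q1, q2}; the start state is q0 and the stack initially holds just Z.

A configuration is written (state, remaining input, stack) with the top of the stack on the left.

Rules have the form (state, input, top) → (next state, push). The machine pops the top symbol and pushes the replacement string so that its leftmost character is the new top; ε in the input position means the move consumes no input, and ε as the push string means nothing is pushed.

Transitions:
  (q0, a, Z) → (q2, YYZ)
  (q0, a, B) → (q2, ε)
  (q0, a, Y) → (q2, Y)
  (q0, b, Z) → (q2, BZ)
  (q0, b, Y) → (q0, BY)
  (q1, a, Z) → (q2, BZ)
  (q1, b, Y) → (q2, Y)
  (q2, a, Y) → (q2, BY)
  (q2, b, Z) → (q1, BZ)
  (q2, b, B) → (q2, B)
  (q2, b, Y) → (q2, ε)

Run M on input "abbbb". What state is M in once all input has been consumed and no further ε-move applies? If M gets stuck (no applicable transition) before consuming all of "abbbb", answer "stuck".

(q0, abbbb, Z) ⊢ (q2, bbbb, YYZ) ⊢ (q2, bbb, YZ) ⊢ (q2, bb, Z) ⊢ (q1, b, BZ)
No transition for (q1, b, top B); M blocks with input b remaining.

stuck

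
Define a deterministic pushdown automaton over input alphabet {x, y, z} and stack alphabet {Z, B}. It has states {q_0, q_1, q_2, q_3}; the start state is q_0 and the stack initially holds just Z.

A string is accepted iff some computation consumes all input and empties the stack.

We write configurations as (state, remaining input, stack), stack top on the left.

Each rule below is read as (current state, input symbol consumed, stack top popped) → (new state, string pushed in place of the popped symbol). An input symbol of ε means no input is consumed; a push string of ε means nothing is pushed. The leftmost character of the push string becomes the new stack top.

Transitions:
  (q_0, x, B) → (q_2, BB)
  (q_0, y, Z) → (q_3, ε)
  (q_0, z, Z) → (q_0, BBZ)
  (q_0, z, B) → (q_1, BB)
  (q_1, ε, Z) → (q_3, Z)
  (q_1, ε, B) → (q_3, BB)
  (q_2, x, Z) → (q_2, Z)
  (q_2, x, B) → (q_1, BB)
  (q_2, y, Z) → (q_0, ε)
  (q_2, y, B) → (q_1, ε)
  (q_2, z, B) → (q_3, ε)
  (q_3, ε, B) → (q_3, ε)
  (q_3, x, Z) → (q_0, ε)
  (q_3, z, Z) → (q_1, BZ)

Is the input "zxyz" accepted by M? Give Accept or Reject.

(q_0, zxyz, Z)
  read z, top Z: go to q_0, push BBZ → (q_0, xyz, BBZ)
  read x, top B: go to q_2, push BB → (q_2, yz, BBBZ)
  read y, top B: go to q_1, push ε → (q_1, z, BBZ)
  ε-move, top B: go to q_3, push BB → (q_3, z, BBBZ)
  ε-move, top B: go to q_3, push ε → (q_3, z, BBZ)
  ε-move, top B: go to q_3, push ε → (q_3, z, BZ)
  ε-move, top B: go to q_3, push ε → (q_3, z, Z)
  read z, top Z: go to q_1, push BZ → (q_1, ε, BZ)
  ε-move, top B: go to q_3, push BB → (q_3, ε, BBZ)
  ε-move, top B: go to q_3, push ε → (q_3, ε, BZ)
  ε-move, top B: go to q_3, push ε → (q_3, ε, Z)
All input consumed; stack is Z, not empty, and no further ε-move applies.

Reject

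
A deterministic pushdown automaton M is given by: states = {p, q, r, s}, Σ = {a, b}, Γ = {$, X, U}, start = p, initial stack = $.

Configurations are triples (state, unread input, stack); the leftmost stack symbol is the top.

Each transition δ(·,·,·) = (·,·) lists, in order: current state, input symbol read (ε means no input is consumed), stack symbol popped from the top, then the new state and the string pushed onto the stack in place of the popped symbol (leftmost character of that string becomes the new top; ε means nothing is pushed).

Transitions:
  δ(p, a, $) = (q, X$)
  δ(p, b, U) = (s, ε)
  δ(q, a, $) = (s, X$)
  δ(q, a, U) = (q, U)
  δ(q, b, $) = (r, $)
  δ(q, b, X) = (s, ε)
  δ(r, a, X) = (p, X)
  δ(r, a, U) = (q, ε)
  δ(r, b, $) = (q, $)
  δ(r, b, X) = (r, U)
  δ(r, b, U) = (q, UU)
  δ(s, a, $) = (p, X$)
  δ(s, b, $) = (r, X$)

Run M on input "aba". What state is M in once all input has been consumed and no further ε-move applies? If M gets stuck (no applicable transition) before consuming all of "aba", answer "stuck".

(p, aba, $)
  read a, top $: go to q, push X$ → (q, ba, X$)
  read b, top X: go to s, push ε → (s, a, $)
  read a, top $: go to p, push X$ → (p, ε, X$)
All input consumed; M is in state p.

p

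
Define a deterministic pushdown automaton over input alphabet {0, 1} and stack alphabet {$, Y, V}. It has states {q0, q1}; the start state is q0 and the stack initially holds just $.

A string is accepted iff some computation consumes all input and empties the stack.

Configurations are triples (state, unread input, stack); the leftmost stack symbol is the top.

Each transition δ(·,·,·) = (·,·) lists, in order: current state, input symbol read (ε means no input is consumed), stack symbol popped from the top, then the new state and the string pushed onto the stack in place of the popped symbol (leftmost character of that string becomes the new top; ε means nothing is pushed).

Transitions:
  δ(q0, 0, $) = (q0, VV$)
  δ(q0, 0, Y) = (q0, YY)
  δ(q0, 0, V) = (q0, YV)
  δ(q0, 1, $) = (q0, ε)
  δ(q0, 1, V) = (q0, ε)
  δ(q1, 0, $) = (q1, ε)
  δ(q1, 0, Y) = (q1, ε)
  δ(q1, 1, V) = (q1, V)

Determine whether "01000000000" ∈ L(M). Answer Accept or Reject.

(q0, 01000000000, $) ⊢ (q0, 1000000000, VV$) ⊢ (q0, 000000000, V$) ⊢ (q0, 00000000, YV$) ⊢ (q0, 0000000, YYV$) ⊢ (q0, 000000, YYYV$) ⊢ (q0, 00000, YYYYV$) ⊢ (q0, 0000, YYYYYV$) ⊢ (q0, 000, YYYYYYV$) ⊢ (q0, 00, YYYYYYYV$) ⊢ (q0, 0, YYYYYYYYV$) ⊢ (q0, ε, YYYYYYYYYV$)
All input consumed; stack is YYYYYYYYYV$, not empty, and no further ε-move applies.

Reject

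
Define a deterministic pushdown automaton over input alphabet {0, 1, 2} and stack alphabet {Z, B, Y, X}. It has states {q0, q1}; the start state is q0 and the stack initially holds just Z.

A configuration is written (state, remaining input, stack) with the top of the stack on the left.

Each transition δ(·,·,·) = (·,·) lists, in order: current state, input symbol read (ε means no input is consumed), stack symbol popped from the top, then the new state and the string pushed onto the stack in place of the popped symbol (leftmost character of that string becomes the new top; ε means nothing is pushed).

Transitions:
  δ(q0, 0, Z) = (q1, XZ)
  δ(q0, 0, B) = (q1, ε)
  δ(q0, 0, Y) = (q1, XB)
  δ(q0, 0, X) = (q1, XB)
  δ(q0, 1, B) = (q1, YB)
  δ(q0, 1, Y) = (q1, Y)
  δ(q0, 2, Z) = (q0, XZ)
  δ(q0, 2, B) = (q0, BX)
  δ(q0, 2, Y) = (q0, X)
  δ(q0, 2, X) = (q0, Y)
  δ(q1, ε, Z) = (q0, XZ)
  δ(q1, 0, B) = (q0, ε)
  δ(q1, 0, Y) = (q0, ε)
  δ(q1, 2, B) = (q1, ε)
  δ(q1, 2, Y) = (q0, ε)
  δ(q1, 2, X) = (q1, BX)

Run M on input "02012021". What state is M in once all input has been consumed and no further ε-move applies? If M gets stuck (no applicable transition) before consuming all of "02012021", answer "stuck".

stuck

(q0, 02012021, Z)
  read 0, top Z: go to q1, push XZ → (q1, 2012021, XZ)
  read 2, top X: go to q1, push BX → (q1, 012021, BXZ)
  read 0, top B: go to q0, push ε → (q0, 12021, XZ)
No transition for (q0, 1, top X); M blocks with input 12021 remaining.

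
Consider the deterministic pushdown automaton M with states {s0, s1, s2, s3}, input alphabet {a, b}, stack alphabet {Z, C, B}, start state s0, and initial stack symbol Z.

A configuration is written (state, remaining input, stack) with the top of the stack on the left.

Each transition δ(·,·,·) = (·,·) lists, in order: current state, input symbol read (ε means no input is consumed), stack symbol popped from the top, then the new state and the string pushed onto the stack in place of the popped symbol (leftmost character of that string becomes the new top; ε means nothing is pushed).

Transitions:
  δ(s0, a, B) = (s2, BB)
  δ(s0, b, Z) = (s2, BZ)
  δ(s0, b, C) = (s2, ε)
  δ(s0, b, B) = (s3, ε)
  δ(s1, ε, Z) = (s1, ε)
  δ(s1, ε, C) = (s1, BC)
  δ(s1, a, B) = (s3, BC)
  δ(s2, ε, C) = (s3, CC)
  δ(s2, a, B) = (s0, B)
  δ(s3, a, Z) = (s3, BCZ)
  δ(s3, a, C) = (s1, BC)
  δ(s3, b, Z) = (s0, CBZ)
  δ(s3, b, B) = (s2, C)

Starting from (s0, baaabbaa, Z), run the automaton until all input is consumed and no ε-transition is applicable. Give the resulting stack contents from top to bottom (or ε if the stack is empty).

(s0, baaabbaa, Z)
  read b, top Z: go to s2, push BZ → (s2, aaabbaa, BZ)
  read a, top B: go to s0, push B → (s0, aabbaa, BZ)
  read a, top B: go to s2, push BB → (s2, abbaa, BBZ)
  read a, top B: go to s0, push B → (s0, bbaa, BBZ)
  read b, top B: go to s3, push ε → (s3, baa, BZ)
  read b, top B: go to s2, push C → (s2, aa, CZ)
  ε-move, top C: go to s3, push CC → (s3, aa, CCZ)
  read a, top C: go to s1, push BC → (s1, a, BCCZ)
  read a, top B: go to s3, push BC → (s3, ε, BCCCZ)
All input consumed in state s3 with stack BCCCZ.

BCCCZ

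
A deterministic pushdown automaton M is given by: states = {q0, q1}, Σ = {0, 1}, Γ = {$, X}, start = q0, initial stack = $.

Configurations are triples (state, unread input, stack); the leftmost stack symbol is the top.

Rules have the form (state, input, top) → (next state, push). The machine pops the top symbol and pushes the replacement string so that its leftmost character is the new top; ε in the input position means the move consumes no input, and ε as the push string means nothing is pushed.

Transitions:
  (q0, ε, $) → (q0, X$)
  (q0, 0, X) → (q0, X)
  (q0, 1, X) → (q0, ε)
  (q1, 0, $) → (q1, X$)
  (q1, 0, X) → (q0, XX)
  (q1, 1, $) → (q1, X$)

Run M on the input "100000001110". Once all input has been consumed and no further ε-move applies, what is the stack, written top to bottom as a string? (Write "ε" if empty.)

X$

(q0, 100000001110, $)
  ε-move, top $: go to q0, push X$ → (q0, 100000001110, X$)
  read 1, top X: go to q0, push ε → (q0, 00000001110, $)
  ε-move, top $: go to q0, push X$ → (q0, 00000001110, X$)
  read 0, top X: go to q0, push X → (q0, 0000001110, X$)
  read 0, top X: go to q0, push X → (q0, 000001110, X$)
  read 0, top X: go to q0, push X → (q0, 00001110, X$)
  read 0, top X: go to q0, push X → (q0, 0001110, X$)
  read 0, top X: go to q0, push X → (q0, 001110, X$)
  read 0, top X: go to q0, push X → (q0, 01110, X$)
  read 0, top X: go to q0, push X → (q0, 1110, X$)
  read 1, top X: go to q0, push ε → (q0, 110, $)
  ε-move, top $: go to q0, push X$ → (q0, 110, X$)
  read 1, top X: go to q0, push ε → (q0, 10, $)
  ε-move, top $: go to q0, push X$ → (q0, 10, X$)
  read 1, top X: go to q0, push ε → (q0, 0, $)
  ε-move, top $: go to q0, push X$ → (q0, 0, X$)
  read 0, top X: go to q0, push X → (q0, ε, X$)
All input consumed in state q0 with stack X$.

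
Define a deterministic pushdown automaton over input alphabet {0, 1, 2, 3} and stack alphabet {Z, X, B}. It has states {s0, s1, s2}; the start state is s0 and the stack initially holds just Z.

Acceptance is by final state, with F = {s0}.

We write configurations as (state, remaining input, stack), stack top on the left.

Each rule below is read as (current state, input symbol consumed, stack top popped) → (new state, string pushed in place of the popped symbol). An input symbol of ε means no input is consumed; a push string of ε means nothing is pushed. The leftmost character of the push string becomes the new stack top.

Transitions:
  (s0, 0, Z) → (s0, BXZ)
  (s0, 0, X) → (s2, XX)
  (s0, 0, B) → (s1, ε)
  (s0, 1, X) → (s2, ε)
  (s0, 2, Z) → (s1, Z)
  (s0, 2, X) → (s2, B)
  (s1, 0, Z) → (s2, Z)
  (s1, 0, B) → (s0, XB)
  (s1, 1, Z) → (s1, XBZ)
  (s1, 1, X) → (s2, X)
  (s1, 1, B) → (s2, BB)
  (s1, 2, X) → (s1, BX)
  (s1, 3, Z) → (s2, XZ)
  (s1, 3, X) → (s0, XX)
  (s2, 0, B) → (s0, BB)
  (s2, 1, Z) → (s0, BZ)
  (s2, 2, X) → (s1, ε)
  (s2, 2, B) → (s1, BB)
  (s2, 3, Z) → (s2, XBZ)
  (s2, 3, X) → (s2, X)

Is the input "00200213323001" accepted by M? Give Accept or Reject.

(s0, 00200213323001, Z)
  read 0, top Z: go to s0, push BXZ → (s0, 0200213323001, BXZ)
  read 0, top B: go to s1, push ε → (s1, 200213323001, XZ)
  read 2, top X: go to s1, push BX → (s1, 00213323001, BXZ)
  read 0, top B: go to s0, push XB → (s0, 0213323001, XBXZ)
  read 0, top X: go to s2, push XX → (s2, 213323001, XXBXZ)
  read 2, top X: go to s1, push ε → (s1, 13323001, XBXZ)
  read 1, top X: go to s2, push X → (s2, 3323001, XBXZ)
  read 3, top X: go to s2, push X → (s2, 323001, XBXZ)
  read 3, top X: go to s2, push X → (s2, 23001, XBXZ)
  read 2, top X: go to s1, push ε → (s1, 3001, BXZ)
No transition applies at (s1, 3001, BXZ); input not fully consumed.

Reject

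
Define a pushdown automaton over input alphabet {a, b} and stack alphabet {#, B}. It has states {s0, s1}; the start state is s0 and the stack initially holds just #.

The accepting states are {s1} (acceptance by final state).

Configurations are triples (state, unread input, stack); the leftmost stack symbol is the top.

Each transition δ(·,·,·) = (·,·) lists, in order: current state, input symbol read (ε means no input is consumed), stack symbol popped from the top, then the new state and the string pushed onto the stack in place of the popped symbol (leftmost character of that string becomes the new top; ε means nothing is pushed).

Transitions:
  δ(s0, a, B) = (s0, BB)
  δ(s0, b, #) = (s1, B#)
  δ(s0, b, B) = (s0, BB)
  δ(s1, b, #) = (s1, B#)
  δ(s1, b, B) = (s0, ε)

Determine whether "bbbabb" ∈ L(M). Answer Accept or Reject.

Reject

No computation consumes all input and reaches a final state.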